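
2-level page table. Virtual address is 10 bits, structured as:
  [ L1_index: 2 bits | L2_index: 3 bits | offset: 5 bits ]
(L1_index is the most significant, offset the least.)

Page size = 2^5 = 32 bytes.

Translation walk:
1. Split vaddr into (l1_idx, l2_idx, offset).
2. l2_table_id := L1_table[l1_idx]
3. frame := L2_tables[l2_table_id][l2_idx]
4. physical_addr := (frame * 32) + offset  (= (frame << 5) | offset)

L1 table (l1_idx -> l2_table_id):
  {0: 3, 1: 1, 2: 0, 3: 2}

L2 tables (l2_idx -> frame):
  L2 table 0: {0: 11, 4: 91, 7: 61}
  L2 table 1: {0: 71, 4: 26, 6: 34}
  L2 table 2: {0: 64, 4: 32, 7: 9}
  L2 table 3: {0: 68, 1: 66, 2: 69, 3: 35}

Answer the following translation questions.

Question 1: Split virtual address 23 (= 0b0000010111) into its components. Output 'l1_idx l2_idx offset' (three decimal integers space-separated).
vaddr = 23 = 0b0000010111
  top 2 bits -> l1_idx = 0
  next 3 bits -> l2_idx = 0
  bottom 5 bits -> offset = 23

Answer: 0 0 23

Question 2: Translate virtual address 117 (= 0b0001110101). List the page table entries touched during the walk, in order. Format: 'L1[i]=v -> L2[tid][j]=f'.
Answer: L1[0]=3 -> L2[3][3]=35

Derivation:
vaddr = 117 = 0b0001110101
Split: l1_idx=0, l2_idx=3, offset=21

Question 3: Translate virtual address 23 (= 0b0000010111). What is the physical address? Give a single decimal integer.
vaddr = 23 = 0b0000010111
Split: l1_idx=0, l2_idx=0, offset=23
L1[0] = 3
L2[3][0] = 68
paddr = 68 * 32 + 23 = 2199

Answer: 2199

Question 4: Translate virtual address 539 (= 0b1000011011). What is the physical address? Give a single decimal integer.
Answer: 379

Derivation:
vaddr = 539 = 0b1000011011
Split: l1_idx=2, l2_idx=0, offset=27
L1[2] = 0
L2[0][0] = 11
paddr = 11 * 32 + 27 = 379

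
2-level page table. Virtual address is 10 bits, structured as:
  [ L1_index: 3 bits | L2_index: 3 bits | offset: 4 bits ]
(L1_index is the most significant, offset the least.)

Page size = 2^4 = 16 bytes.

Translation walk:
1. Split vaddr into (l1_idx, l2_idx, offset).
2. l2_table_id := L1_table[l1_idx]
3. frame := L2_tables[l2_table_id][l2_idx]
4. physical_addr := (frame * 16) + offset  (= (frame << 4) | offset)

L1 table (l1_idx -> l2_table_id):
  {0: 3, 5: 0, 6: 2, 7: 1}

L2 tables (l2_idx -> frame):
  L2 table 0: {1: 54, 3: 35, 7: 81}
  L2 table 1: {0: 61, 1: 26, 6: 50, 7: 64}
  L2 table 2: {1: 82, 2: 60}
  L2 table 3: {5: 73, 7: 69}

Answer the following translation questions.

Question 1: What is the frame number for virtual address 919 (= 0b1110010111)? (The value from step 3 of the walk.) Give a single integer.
Answer: 26

Derivation:
vaddr = 919: l1_idx=7, l2_idx=1
L1[7] = 1; L2[1][1] = 26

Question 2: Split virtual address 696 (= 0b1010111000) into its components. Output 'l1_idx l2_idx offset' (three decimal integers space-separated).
vaddr = 696 = 0b1010111000
  top 3 bits -> l1_idx = 5
  next 3 bits -> l2_idx = 3
  bottom 4 bits -> offset = 8

Answer: 5 3 8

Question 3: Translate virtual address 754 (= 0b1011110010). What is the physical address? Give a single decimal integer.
Answer: 1298

Derivation:
vaddr = 754 = 0b1011110010
Split: l1_idx=5, l2_idx=7, offset=2
L1[5] = 0
L2[0][7] = 81
paddr = 81 * 16 + 2 = 1298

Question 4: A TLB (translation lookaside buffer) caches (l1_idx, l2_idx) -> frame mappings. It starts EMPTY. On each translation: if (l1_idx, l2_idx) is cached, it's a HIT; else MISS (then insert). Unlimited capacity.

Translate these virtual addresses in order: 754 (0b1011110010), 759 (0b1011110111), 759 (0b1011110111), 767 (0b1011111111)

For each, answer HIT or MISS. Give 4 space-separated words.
vaddr=754: (5,7) not in TLB -> MISS, insert
vaddr=759: (5,7) in TLB -> HIT
vaddr=759: (5,7) in TLB -> HIT
vaddr=767: (5,7) in TLB -> HIT

Answer: MISS HIT HIT HIT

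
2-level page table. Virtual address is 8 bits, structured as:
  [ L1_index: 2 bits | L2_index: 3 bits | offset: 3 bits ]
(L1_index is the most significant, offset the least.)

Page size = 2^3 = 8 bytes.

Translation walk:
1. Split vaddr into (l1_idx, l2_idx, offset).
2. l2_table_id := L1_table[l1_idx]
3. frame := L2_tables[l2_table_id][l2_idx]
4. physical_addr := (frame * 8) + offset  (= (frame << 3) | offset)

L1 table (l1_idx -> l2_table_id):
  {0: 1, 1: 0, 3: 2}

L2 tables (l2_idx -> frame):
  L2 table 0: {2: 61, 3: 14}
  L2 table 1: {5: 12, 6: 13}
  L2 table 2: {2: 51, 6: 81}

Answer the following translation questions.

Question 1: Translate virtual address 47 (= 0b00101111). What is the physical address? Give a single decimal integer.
vaddr = 47 = 0b00101111
Split: l1_idx=0, l2_idx=5, offset=7
L1[0] = 1
L2[1][5] = 12
paddr = 12 * 8 + 7 = 103

Answer: 103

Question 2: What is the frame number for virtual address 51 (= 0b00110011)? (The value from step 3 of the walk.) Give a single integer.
Answer: 13

Derivation:
vaddr = 51: l1_idx=0, l2_idx=6
L1[0] = 1; L2[1][6] = 13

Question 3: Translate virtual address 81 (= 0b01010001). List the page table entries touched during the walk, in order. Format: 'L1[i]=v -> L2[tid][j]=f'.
Answer: L1[1]=0 -> L2[0][2]=61

Derivation:
vaddr = 81 = 0b01010001
Split: l1_idx=1, l2_idx=2, offset=1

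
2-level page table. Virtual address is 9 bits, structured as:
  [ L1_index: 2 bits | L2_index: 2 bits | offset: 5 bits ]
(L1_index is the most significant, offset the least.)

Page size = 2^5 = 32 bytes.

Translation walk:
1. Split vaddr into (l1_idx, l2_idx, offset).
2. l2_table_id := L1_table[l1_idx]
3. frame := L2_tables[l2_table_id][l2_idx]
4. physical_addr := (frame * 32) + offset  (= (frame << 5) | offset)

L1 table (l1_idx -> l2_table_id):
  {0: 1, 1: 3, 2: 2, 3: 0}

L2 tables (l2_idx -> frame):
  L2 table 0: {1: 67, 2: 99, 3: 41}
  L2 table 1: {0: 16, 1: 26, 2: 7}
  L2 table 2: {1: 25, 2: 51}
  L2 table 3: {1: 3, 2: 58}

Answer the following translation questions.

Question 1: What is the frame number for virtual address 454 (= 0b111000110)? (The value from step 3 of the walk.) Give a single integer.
Answer: 99

Derivation:
vaddr = 454: l1_idx=3, l2_idx=2
L1[3] = 0; L2[0][2] = 99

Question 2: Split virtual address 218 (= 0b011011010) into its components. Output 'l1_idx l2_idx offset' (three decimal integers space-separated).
vaddr = 218 = 0b011011010
  top 2 bits -> l1_idx = 1
  next 2 bits -> l2_idx = 2
  bottom 5 bits -> offset = 26

Answer: 1 2 26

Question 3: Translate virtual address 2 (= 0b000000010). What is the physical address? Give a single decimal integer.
vaddr = 2 = 0b000000010
Split: l1_idx=0, l2_idx=0, offset=2
L1[0] = 1
L2[1][0] = 16
paddr = 16 * 32 + 2 = 514

Answer: 514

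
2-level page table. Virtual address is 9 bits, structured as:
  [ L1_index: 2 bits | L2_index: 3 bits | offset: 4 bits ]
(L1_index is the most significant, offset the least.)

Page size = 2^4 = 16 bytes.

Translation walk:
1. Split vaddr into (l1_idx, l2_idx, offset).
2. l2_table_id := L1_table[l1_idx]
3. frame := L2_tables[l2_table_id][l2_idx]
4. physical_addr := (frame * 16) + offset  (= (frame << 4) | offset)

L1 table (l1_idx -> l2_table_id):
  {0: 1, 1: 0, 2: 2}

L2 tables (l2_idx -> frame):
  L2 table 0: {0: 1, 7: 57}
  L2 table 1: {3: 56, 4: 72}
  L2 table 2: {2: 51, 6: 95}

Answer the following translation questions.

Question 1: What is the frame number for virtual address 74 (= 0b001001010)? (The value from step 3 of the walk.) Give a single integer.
vaddr = 74: l1_idx=0, l2_idx=4
L1[0] = 1; L2[1][4] = 72

Answer: 72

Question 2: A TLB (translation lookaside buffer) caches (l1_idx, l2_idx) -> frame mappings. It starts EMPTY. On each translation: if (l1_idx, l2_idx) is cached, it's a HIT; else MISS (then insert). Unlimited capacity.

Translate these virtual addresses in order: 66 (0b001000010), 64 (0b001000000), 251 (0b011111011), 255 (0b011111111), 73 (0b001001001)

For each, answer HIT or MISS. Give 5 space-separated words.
Answer: MISS HIT MISS HIT HIT

Derivation:
vaddr=66: (0,4) not in TLB -> MISS, insert
vaddr=64: (0,4) in TLB -> HIT
vaddr=251: (1,7) not in TLB -> MISS, insert
vaddr=255: (1,7) in TLB -> HIT
vaddr=73: (0,4) in TLB -> HIT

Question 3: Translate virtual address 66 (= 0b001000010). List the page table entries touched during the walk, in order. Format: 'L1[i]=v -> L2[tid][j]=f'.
vaddr = 66 = 0b001000010
Split: l1_idx=0, l2_idx=4, offset=2

Answer: L1[0]=1 -> L2[1][4]=72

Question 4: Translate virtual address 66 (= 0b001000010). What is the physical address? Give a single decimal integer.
vaddr = 66 = 0b001000010
Split: l1_idx=0, l2_idx=4, offset=2
L1[0] = 1
L2[1][4] = 72
paddr = 72 * 16 + 2 = 1154

Answer: 1154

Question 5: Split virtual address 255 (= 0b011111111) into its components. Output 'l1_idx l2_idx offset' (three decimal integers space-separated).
vaddr = 255 = 0b011111111
  top 2 bits -> l1_idx = 1
  next 3 bits -> l2_idx = 7
  bottom 4 bits -> offset = 15

Answer: 1 7 15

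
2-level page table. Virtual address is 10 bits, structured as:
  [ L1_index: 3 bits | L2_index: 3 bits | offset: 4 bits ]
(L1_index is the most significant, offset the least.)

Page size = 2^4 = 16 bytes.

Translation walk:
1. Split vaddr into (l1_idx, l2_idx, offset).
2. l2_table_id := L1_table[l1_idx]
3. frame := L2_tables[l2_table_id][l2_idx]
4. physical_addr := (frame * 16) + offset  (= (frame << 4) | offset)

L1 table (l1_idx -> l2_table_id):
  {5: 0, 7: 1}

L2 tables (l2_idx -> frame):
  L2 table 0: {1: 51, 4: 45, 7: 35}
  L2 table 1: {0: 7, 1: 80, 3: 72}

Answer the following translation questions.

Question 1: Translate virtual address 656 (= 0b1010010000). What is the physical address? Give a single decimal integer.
Answer: 816

Derivation:
vaddr = 656 = 0b1010010000
Split: l1_idx=5, l2_idx=1, offset=0
L1[5] = 0
L2[0][1] = 51
paddr = 51 * 16 + 0 = 816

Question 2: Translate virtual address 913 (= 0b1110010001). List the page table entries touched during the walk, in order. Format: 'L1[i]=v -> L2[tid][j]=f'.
vaddr = 913 = 0b1110010001
Split: l1_idx=7, l2_idx=1, offset=1

Answer: L1[7]=1 -> L2[1][1]=80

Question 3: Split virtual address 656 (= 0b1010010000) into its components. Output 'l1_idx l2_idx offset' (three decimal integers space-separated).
vaddr = 656 = 0b1010010000
  top 3 bits -> l1_idx = 5
  next 3 bits -> l2_idx = 1
  bottom 4 bits -> offset = 0

Answer: 5 1 0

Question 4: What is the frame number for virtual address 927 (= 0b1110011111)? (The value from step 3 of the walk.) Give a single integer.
vaddr = 927: l1_idx=7, l2_idx=1
L1[7] = 1; L2[1][1] = 80

Answer: 80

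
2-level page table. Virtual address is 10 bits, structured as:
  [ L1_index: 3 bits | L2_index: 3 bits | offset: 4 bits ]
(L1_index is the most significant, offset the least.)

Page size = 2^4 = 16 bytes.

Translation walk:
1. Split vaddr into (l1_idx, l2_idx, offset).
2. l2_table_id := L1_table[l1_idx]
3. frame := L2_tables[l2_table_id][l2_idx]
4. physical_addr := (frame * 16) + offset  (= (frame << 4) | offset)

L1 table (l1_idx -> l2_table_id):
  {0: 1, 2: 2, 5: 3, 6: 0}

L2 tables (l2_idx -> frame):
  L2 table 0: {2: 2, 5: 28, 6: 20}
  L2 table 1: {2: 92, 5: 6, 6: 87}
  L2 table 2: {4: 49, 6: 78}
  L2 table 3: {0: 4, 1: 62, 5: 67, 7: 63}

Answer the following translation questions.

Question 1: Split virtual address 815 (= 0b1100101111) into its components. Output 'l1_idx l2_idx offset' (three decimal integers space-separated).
vaddr = 815 = 0b1100101111
  top 3 bits -> l1_idx = 6
  next 3 bits -> l2_idx = 2
  bottom 4 bits -> offset = 15

Answer: 6 2 15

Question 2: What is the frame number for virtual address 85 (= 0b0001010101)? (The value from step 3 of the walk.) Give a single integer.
vaddr = 85: l1_idx=0, l2_idx=5
L1[0] = 1; L2[1][5] = 6

Answer: 6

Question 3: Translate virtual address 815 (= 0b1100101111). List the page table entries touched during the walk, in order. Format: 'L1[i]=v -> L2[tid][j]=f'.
Answer: L1[6]=0 -> L2[0][2]=2

Derivation:
vaddr = 815 = 0b1100101111
Split: l1_idx=6, l2_idx=2, offset=15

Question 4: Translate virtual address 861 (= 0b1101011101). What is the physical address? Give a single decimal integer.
Answer: 461

Derivation:
vaddr = 861 = 0b1101011101
Split: l1_idx=6, l2_idx=5, offset=13
L1[6] = 0
L2[0][5] = 28
paddr = 28 * 16 + 13 = 461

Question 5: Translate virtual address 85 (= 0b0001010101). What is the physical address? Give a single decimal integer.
Answer: 101

Derivation:
vaddr = 85 = 0b0001010101
Split: l1_idx=0, l2_idx=5, offset=5
L1[0] = 1
L2[1][5] = 6
paddr = 6 * 16 + 5 = 101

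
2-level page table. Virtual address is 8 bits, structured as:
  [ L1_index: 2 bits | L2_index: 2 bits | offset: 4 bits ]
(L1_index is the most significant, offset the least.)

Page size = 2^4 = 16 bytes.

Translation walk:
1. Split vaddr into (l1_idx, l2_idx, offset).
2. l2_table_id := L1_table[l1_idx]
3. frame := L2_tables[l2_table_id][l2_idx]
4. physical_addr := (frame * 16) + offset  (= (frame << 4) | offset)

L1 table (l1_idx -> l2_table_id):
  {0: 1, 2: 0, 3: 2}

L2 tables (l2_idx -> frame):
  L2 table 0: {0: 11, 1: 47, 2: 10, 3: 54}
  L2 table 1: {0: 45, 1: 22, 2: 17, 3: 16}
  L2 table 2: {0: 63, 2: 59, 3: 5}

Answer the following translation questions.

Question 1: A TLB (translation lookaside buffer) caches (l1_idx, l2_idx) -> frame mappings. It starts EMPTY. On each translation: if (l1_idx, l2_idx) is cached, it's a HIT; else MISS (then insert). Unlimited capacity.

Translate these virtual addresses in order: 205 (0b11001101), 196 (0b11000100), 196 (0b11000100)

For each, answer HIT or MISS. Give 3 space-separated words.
vaddr=205: (3,0) not in TLB -> MISS, insert
vaddr=196: (3,0) in TLB -> HIT
vaddr=196: (3,0) in TLB -> HIT

Answer: MISS HIT HIT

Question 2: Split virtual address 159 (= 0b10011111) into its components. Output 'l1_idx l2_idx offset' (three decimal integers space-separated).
Answer: 2 1 15

Derivation:
vaddr = 159 = 0b10011111
  top 2 bits -> l1_idx = 2
  next 2 bits -> l2_idx = 1
  bottom 4 bits -> offset = 15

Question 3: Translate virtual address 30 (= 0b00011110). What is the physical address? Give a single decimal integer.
Answer: 366

Derivation:
vaddr = 30 = 0b00011110
Split: l1_idx=0, l2_idx=1, offset=14
L1[0] = 1
L2[1][1] = 22
paddr = 22 * 16 + 14 = 366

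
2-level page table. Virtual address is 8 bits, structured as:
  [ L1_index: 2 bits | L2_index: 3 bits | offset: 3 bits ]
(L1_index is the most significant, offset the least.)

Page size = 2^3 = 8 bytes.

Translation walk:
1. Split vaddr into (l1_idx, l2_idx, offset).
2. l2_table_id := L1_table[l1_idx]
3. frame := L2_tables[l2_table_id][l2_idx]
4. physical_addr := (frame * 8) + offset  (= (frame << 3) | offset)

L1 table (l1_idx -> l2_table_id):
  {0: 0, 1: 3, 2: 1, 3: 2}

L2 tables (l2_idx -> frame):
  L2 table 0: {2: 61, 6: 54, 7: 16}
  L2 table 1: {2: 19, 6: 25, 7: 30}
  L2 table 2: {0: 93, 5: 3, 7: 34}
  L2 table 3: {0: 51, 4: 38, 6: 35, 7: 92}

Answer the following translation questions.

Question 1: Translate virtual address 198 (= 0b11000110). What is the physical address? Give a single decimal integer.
Answer: 750

Derivation:
vaddr = 198 = 0b11000110
Split: l1_idx=3, l2_idx=0, offset=6
L1[3] = 2
L2[2][0] = 93
paddr = 93 * 8 + 6 = 750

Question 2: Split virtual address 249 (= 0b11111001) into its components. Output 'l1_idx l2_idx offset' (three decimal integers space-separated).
Answer: 3 7 1

Derivation:
vaddr = 249 = 0b11111001
  top 2 bits -> l1_idx = 3
  next 3 bits -> l2_idx = 7
  bottom 3 bits -> offset = 1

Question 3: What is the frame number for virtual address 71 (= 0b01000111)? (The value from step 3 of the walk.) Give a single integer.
vaddr = 71: l1_idx=1, l2_idx=0
L1[1] = 3; L2[3][0] = 51

Answer: 51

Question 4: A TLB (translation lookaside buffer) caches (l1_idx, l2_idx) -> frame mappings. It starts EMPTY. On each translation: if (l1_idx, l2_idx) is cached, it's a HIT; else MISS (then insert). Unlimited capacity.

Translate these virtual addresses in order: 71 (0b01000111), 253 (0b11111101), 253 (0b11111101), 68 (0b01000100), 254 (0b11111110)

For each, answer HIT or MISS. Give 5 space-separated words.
Answer: MISS MISS HIT HIT HIT

Derivation:
vaddr=71: (1,0) not in TLB -> MISS, insert
vaddr=253: (3,7) not in TLB -> MISS, insert
vaddr=253: (3,7) in TLB -> HIT
vaddr=68: (1,0) in TLB -> HIT
vaddr=254: (3,7) in TLB -> HIT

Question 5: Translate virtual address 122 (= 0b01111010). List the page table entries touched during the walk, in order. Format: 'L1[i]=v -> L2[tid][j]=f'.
vaddr = 122 = 0b01111010
Split: l1_idx=1, l2_idx=7, offset=2

Answer: L1[1]=3 -> L2[3][7]=92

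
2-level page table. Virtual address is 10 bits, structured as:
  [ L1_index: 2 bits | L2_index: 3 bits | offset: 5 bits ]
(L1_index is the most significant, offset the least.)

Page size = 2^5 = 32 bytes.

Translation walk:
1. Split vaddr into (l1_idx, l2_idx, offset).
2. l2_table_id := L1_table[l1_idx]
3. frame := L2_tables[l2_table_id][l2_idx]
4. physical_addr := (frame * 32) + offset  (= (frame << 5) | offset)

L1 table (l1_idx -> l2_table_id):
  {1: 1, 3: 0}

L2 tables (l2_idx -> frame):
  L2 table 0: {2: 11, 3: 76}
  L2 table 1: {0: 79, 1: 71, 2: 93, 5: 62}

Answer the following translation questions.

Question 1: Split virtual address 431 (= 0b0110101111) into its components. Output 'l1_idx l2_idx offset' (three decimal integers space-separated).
Answer: 1 5 15

Derivation:
vaddr = 431 = 0b0110101111
  top 2 bits -> l1_idx = 1
  next 3 bits -> l2_idx = 5
  bottom 5 bits -> offset = 15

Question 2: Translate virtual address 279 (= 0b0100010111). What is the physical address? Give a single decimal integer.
vaddr = 279 = 0b0100010111
Split: l1_idx=1, l2_idx=0, offset=23
L1[1] = 1
L2[1][0] = 79
paddr = 79 * 32 + 23 = 2551

Answer: 2551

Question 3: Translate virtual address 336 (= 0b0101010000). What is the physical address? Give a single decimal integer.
Answer: 2992

Derivation:
vaddr = 336 = 0b0101010000
Split: l1_idx=1, l2_idx=2, offset=16
L1[1] = 1
L2[1][2] = 93
paddr = 93 * 32 + 16 = 2992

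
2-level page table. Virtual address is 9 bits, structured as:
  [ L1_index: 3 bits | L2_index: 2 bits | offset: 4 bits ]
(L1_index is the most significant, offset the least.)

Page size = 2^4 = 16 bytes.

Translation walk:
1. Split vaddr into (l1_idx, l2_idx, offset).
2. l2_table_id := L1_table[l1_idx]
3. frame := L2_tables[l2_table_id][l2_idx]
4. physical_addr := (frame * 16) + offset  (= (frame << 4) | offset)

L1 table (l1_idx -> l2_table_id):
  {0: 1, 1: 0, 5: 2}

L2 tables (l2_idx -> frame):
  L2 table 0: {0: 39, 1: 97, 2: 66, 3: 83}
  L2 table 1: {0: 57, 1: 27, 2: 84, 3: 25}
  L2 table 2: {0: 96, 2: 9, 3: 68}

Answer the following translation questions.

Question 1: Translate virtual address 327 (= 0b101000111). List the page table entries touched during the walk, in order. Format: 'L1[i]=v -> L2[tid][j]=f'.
Answer: L1[5]=2 -> L2[2][0]=96

Derivation:
vaddr = 327 = 0b101000111
Split: l1_idx=5, l2_idx=0, offset=7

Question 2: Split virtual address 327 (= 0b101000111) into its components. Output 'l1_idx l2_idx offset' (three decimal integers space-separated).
vaddr = 327 = 0b101000111
  top 3 bits -> l1_idx = 5
  next 2 bits -> l2_idx = 0
  bottom 4 bits -> offset = 7

Answer: 5 0 7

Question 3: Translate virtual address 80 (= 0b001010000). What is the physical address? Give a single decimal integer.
Answer: 1552

Derivation:
vaddr = 80 = 0b001010000
Split: l1_idx=1, l2_idx=1, offset=0
L1[1] = 0
L2[0][1] = 97
paddr = 97 * 16 + 0 = 1552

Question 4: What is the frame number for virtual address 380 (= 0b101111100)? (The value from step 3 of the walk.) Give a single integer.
vaddr = 380: l1_idx=5, l2_idx=3
L1[5] = 2; L2[2][3] = 68

Answer: 68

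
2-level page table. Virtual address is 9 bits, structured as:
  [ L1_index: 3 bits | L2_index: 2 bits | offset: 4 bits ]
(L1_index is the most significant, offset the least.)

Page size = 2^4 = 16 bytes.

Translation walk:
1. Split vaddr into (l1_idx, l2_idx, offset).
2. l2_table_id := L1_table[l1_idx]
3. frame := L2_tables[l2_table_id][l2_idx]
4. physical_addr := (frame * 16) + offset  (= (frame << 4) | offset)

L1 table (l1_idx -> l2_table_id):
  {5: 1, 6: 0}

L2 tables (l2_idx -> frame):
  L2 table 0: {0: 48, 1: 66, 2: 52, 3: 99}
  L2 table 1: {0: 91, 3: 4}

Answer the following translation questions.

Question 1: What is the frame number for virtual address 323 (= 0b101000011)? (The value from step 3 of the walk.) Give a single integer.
vaddr = 323: l1_idx=5, l2_idx=0
L1[5] = 1; L2[1][0] = 91

Answer: 91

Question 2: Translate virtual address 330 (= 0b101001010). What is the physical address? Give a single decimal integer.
vaddr = 330 = 0b101001010
Split: l1_idx=5, l2_idx=0, offset=10
L1[5] = 1
L2[1][0] = 91
paddr = 91 * 16 + 10 = 1466

Answer: 1466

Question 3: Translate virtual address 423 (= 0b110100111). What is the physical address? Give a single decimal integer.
vaddr = 423 = 0b110100111
Split: l1_idx=6, l2_idx=2, offset=7
L1[6] = 0
L2[0][2] = 52
paddr = 52 * 16 + 7 = 839

Answer: 839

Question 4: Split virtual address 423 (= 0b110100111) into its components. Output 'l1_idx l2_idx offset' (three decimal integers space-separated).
Answer: 6 2 7

Derivation:
vaddr = 423 = 0b110100111
  top 3 bits -> l1_idx = 6
  next 2 bits -> l2_idx = 2
  bottom 4 bits -> offset = 7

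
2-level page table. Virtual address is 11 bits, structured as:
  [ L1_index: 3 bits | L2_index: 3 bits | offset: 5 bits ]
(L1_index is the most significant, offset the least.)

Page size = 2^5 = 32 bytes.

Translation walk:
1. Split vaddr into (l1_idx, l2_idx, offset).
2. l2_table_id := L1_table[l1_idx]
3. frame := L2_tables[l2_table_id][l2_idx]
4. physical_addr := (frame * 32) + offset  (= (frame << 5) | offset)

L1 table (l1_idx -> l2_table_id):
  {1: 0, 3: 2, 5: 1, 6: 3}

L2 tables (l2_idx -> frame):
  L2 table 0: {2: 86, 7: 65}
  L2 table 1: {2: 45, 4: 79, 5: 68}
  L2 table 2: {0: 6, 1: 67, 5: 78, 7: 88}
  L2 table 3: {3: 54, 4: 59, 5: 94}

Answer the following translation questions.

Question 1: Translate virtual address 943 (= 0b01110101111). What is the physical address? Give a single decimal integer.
Answer: 2511

Derivation:
vaddr = 943 = 0b01110101111
Split: l1_idx=3, l2_idx=5, offset=15
L1[3] = 2
L2[2][5] = 78
paddr = 78 * 32 + 15 = 2511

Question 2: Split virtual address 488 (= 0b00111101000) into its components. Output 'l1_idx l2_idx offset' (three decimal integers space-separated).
Answer: 1 7 8

Derivation:
vaddr = 488 = 0b00111101000
  top 3 bits -> l1_idx = 1
  next 3 bits -> l2_idx = 7
  bottom 5 bits -> offset = 8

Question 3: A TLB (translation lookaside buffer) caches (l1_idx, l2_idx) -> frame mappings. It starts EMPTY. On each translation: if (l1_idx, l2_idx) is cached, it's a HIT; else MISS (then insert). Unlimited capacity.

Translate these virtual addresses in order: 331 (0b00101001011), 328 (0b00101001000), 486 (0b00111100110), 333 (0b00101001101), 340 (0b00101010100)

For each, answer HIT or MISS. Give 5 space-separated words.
Answer: MISS HIT MISS HIT HIT

Derivation:
vaddr=331: (1,2) not in TLB -> MISS, insert
vaddr=328: (1,2) in TLB -> HIT
vaddr=486: (1,7) not in TLB -> MISS, insert
vaddr=333: (1,2) in TLB -> HIT
vaddr=340: (1,2) in TLB -> HIT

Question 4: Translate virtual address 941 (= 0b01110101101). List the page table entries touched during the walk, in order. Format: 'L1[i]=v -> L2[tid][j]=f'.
Answer: L1[3]=2 -> L2[2][5]=78

Derivation:
vaddr = 941 = 0b01110101101
Split: l1_idx=3, l2_idx=5, offset=13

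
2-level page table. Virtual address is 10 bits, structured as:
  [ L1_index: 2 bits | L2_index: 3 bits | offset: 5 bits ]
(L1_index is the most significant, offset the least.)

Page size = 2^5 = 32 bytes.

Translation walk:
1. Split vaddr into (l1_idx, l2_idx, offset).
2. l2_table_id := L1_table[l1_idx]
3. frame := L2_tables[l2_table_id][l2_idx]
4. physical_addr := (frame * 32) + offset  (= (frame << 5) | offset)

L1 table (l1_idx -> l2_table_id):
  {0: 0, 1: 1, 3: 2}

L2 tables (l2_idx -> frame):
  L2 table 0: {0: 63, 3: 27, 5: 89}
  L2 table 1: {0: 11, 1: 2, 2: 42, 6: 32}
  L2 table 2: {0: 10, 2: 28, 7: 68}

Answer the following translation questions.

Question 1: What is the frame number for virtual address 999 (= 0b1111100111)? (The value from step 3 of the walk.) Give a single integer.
vaddr = 999: l1_idx=3, l2_idx=7
L1[3] = 2; L2[2][7] = 68

Answer: 68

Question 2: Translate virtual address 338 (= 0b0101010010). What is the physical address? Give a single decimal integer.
vaddr = 338 = 0b0101010010
Split: l1_idx=1, l2_idx=2, offset=18
L1[1] = 1
L2[1][2] = 42
paddr = 42 * 32 + 18 = 1362

Answer: 1362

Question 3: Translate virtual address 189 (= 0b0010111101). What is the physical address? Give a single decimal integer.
Answer: 2877

Derivation:
vaddr = 189 = 0b0010111101
Split: l1_idx=0, l2_idx=5, offset=29
L1[0] = 0
L2[0][5] = 89
paddr = 89 * 32 + 29 = 2877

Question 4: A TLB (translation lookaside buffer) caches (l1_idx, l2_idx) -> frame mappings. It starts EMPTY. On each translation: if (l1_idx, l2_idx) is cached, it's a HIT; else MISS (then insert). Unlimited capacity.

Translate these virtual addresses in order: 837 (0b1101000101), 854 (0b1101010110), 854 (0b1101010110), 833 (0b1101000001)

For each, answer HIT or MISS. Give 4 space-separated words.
Answer: MISS HIT HIT HIT

Derivation:
vaddr=837: (3,2) not in TLB -> MISS, insert
vaddr=854: (3,2) in TLB -> HIT
vaddr=854: (3,2) in TLB -> HIT
vaddr=833: (3,2) in TLB -> HIT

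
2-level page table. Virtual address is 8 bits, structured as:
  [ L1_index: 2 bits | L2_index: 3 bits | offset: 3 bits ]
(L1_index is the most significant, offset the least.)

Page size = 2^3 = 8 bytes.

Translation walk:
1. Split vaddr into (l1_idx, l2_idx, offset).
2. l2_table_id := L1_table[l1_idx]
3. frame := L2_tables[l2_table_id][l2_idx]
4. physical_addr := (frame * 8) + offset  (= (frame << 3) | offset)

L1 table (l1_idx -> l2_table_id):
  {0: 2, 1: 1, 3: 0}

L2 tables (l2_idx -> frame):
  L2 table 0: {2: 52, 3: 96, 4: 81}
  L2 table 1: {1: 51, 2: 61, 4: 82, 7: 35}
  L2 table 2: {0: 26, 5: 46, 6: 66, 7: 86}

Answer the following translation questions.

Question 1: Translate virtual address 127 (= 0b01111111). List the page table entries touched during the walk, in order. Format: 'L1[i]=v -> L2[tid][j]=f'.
Answer: L1[1]=1 -> L2[1][7]=35

Derivation:
vaddr = 127 = 0b01111111
Split: l1_idx=1, l2_idx=7, offset=7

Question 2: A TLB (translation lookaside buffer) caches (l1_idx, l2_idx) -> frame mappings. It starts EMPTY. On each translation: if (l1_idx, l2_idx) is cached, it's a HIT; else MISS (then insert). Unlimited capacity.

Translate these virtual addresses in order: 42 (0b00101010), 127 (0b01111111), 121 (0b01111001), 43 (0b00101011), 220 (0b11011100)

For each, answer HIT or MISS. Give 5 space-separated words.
vaddr=42: (0,5) not in TLB -> MISS, insert
vaddr=127: (1,7) not in TLB -> MISS, insert
vaddr=121: (1,7) in TLB -> HIT
vaddr=43: (0,5) in TLB -> HIT
vaddr=220: (3,3) not in TLB -> MISS, insert

Answer: MISS MISS HIT HIT MISS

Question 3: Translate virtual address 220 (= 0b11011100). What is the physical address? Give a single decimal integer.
vaddr = 220 = 0b11011100
Split: l1_idx=3, l2_idx=3, offset=4
L1[3] = 0
L2[0][3] = 96
paddr = 96 * 8 + 4 = 772

Answer: 772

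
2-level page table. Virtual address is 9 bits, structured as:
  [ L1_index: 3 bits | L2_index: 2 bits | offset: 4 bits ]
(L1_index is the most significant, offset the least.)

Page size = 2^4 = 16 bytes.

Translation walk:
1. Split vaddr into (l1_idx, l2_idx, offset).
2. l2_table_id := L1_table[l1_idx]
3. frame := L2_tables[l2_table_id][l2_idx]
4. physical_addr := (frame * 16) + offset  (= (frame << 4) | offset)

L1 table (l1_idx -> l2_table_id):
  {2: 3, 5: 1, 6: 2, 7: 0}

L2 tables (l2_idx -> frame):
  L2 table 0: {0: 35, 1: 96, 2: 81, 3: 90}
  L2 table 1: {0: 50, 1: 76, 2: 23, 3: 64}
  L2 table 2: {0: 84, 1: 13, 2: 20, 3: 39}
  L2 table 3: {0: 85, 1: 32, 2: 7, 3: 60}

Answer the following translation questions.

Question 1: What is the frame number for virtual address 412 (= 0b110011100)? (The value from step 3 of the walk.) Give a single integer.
Answer: 13

Derivation:
vaddr = 412: l1_idx=6, l2_idx=1
L1[6] = 2; L2[2][1] = 13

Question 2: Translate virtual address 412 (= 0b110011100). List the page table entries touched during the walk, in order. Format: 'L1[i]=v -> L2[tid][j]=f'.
vaddr = 412 = 0b110011100
Split: l1_idx=6, l2_idx=1, offset=12

Answer: L1[6]=2 -> L2[2][1]=13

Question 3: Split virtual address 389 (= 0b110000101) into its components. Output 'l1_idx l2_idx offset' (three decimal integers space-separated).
vaddr = 389 = 0b110000101
  top 3 bits -> l1_idx = 6
  next 2 bits -> l2_idx = 0
  bottom 4 bits -> offset = 5

Answer: 6 0 5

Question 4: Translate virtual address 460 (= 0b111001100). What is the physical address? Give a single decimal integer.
Answer: 572

Derivation:
vaddr = 460 = 0b111001100
Split: l1_idx=7, l2_idx=0, offset=12
L1[7] = 0
L2[0][0] = 35
paddr = 35 * 16 + 12 = 572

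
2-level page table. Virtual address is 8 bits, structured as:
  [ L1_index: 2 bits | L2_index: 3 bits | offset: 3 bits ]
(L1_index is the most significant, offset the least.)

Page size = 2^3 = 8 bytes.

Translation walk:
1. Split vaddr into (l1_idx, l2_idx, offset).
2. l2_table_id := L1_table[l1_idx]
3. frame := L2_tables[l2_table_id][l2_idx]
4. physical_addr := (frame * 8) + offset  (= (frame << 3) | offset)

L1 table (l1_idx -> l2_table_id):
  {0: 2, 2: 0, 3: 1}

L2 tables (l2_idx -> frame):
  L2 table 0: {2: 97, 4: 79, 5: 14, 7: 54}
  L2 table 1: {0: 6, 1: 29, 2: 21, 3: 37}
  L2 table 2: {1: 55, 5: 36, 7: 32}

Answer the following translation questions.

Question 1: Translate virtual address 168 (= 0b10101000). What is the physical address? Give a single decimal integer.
Answer: 112

Derivation:
vaddr = 168 = 0b10101000
Split: l1_idx=2, l2_idx=5, offset=0
L1[2] = 0
L2[0][5] = 14
paddr = 14 * 8 + 0 = 112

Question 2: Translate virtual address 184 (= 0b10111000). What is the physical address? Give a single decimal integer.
Answer: 432

Derivation:
vaddr = 184 = 0b10111000
Split: l1_idx=2, l2_idx=7, offset=0
L1[2] = 0
L2[0][7] = 54
paddr = 54 * 8 + 0 = 432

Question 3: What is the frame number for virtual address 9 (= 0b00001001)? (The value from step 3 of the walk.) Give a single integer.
Answer: 55

Derivation:
vaddr = 9: l1_idx=0, l2_idx=1
L1[0] = 2; L2[2][1] = 55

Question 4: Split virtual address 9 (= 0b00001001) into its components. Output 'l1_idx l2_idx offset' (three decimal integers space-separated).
Answer: 0 1 1

Derivation:
vaddr = 9 = 0b00001001
  top 2 bits -> l1_idx = 0
  next 3 bits -> l2_idx = 1
  bottom 3 bits -> offset = 1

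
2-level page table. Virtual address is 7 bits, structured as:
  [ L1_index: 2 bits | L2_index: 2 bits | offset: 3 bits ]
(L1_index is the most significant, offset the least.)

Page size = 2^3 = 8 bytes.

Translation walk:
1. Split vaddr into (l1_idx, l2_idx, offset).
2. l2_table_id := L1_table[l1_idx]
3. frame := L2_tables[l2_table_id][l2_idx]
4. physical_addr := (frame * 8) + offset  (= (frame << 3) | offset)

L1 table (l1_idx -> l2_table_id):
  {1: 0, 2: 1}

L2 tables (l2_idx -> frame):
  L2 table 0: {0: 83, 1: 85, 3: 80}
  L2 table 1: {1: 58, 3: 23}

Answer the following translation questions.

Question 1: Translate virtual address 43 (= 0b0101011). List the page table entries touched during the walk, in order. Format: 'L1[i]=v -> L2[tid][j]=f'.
Answer: L1[1]=0 -> L2[0][1]=85

Derivation:
vaddr = 43 = 0b0101011
Split: l1_idx=1, l2_idx=1, offset=3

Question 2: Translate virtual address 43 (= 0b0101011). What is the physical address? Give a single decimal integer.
Answer: 683

Derivation:
vaddr = 43 = 0b0101011
Split: l1_idx=1, l2_idx=1, offset=3
L1[1] = 0
L2[0][1] = 85
paddr = 85 * 8 + 3 = 683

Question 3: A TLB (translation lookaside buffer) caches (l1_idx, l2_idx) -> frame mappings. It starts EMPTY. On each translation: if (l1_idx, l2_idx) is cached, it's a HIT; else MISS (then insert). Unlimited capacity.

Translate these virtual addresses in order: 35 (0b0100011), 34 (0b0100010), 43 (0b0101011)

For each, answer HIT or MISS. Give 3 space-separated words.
vaddr=35: (1,0) not in TLB -> MISS, insert
vaddr=34: (1,0) in TLB -> HIT
vaddr=43: (1,1) not in TLB -> MISS, insert

Answer: MISS HIT MISS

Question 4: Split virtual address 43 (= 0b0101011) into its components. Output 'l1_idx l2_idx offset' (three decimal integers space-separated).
vaddr = 43 = 0b0101011
  top 2 bits -> l1_idx = 1
  next 2 bits -> l2_idx = 1
  bottom 3 bits -> offset = 3

Answer: 1 1 3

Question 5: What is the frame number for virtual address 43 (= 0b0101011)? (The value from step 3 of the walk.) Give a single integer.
Answer: 85

Derivation:
vaddr = 43: l1_idx=1, l2_idx=1
L1[1] = 0; L2[0][1] = 85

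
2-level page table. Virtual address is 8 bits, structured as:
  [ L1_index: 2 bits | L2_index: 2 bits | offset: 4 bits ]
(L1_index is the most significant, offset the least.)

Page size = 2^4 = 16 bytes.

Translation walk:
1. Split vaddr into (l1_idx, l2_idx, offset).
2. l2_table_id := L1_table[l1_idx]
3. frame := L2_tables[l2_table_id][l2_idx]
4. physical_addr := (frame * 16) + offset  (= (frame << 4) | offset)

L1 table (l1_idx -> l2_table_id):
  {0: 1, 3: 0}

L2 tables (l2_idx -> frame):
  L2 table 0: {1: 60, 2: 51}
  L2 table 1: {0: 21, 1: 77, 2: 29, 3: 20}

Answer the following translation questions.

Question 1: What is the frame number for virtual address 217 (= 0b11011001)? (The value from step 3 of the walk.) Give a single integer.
vaddr = 217: l1_idx=3, l2_idx=1
L1[3] = 0; L2[0][1] = 60

Answer: 60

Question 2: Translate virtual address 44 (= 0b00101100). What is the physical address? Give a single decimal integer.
vaddr = 44 = 0b00101100
Split: l1_idx=0, l2_idx=2, offset=12
L1[0] = 1
L2[1][2] = 29
paddr = 29 * 16 + 12 = 476

Answer: 476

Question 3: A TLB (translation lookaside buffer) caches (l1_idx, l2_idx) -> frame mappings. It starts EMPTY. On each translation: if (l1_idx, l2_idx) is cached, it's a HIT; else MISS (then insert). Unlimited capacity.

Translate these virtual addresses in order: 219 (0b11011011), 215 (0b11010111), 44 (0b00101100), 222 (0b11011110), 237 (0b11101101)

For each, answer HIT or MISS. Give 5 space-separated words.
vaddr=219: (3,1) not in TLB -> MISS, insert
vaddr=215: (3,1) in TLB -> HIT
vaddr=44: (0,2) not in TLB -> MISS, insert
vaddr=222: (3,1) in TLB -> HIT
vaddr=237: (3,2) not in TLB -> MISS, insert

Answer: MISS HIT MISS HIT MISS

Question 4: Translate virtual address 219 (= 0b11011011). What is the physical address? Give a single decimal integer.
vaddr = 219 = 0b11011011
Split: l1_idx=3, l2_idx=1, offset=11
L1[3] = 0
L2[0][1] = 60
paddr = 60 * 16 + 11 = 971

Answer: 971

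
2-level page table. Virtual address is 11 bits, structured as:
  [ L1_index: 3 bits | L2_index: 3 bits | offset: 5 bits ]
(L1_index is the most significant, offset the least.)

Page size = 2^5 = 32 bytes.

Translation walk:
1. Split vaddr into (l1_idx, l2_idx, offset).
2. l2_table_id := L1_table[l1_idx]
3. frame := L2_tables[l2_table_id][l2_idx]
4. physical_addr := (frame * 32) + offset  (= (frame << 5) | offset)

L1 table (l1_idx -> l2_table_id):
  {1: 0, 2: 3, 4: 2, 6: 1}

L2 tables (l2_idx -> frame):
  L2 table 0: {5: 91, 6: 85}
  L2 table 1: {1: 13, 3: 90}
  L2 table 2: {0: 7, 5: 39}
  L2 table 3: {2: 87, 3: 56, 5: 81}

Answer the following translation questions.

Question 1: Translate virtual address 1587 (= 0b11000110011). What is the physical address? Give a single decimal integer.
vaddr = 1587 = 0b11000110011
Split: l1_idx=6, l2_idx=1, offset=19
L1[6] = 1
L2[1][1] = 13
paddr = 13 * 32 + 19 = 435

Answer: 435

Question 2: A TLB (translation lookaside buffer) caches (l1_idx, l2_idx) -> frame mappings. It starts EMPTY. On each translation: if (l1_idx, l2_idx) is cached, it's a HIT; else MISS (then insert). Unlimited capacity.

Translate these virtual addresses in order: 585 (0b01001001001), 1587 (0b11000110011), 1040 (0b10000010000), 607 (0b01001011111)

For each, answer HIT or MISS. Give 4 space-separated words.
vaddr=585: (2,2) not in TLB -> MISS, insert
vaddr=1587: (6,1) not in TLB -> MISS, insert
vaddr=1040: (4,0) not in TLB -> MISS, insert
vaddr=607: (2,2) in TLB -> HIT

Answer: MISS MISS MISS HIT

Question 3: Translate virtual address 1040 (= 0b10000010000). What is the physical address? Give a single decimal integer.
vaddr = 1040 = 0b10000010000
Split: l1_idx=4, l2_idx=0, offset=16
L1[4] = 2
L2[2][0] = 7
paddr = 7 * 32 + 16 = 240

Answer: 240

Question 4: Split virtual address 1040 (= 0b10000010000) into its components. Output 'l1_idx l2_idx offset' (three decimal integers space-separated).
vaddr = 1040 = 0b10000010000
  top 3 bits -> l1_idx = 4
  next 3 bits -> l2_idx = 0
  bottom 5 bits -> offset = 16

Answer: 4 0 16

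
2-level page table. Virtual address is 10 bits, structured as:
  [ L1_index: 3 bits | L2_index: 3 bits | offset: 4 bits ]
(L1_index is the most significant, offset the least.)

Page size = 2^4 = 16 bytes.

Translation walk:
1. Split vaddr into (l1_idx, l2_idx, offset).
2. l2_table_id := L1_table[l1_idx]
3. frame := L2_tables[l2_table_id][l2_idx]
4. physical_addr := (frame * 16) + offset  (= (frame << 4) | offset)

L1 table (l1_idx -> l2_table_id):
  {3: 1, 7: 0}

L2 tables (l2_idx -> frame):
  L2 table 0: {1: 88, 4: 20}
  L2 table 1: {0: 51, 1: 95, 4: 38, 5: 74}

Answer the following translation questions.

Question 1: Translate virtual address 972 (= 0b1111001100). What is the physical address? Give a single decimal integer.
Answer: 332

Derivation:
vaddr = 972 = 0b1111001100
Split: l1_idx=7, l2_idx=4, offset=12
L1[7] = 0
L2[0][4] = 20
paddr = 20 * 16 + 12 = 332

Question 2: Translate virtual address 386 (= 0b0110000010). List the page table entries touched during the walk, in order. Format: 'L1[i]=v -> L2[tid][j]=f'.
Answer: L1[3]=1 -> L2[1][0]=51

Derivation:
vaddr = 386 = 0b0110000010
Split: l1_idx=3, l2_idx=0, offset=2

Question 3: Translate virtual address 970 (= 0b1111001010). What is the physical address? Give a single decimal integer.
Answer: 330

Derivation:
vaddr = 970 = 0b1111001010
Split: l1_idx=7, l2_idx=4, offset=10
L1[7] = 0
L2[0][4] = 20
paddr = 20 * 16 + 10 = 330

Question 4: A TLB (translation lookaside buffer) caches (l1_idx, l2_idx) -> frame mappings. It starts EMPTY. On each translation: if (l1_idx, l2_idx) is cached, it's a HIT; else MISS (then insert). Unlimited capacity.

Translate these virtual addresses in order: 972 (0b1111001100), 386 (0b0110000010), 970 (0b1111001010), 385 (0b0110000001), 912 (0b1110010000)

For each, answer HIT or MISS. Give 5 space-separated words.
Answer: MISS MISS HIT HIT MISS

Derivation:
vaddr=972: (7,4) not in TLB -> MISS, insert
vaddr=386: (3,0) not in TLB -> MISS, insert
vaddr=970: (7,4) in TLB -> HIT
vaddr=385: (3,0) in TLB -> HIT
vaddr=912: (7,1) not in TLB -> MISS, insert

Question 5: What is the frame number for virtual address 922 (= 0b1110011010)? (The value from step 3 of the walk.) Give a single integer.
Answer: 88

Derivation:
vaddr = 922: l1_idx=7, l2_idx=1
L1[7] = 0; L2[0][1] = 88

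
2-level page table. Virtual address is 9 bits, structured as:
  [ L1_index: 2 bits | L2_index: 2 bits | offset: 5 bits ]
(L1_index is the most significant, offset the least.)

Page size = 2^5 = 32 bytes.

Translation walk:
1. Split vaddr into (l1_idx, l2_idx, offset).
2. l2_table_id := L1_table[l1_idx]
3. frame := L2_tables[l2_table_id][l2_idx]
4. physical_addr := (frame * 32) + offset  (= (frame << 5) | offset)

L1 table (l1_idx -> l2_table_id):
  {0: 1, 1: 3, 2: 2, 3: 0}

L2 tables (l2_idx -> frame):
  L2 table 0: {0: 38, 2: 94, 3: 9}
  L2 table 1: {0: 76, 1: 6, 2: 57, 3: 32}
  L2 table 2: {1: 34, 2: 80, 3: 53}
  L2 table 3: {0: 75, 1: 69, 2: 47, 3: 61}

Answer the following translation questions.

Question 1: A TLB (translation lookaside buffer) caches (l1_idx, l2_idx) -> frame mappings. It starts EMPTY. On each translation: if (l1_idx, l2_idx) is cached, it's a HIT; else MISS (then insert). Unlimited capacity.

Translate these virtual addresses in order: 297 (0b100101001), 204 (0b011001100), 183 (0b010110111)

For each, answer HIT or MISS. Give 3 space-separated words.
Answer: MISS MISS MISS

Derivation:
vaddr=297: (2,1) not in TLB -> MISS, insert
vaddr=204: (1,2) not in TLB -> MISS, insert
vaddr=183: (1,1) not in TLB -> MISS, insert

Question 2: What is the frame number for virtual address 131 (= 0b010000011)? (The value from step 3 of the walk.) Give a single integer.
vaddr = 131: l1_idx=1, l2_idx=0
L1[1] = 3; L2[3][0] = 75

Answer: 75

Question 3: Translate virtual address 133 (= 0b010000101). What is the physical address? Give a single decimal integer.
vaddr = 133 = 0b010000101
Split: l1_idx=1, l2_idx=0, offset=5
L1[1] = 3
L2[3][0] = 75
paddr = 75 * 32 + 5 = 2405

Answer: 2405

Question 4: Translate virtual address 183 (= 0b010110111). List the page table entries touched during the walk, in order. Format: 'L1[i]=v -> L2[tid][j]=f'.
Answer: L1[1]=3 -> L2[3][1]=69

Derivation:
vaddr = 183 = 0b010110111
Split: l1_idx=1, l2_idx=1, offset=23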